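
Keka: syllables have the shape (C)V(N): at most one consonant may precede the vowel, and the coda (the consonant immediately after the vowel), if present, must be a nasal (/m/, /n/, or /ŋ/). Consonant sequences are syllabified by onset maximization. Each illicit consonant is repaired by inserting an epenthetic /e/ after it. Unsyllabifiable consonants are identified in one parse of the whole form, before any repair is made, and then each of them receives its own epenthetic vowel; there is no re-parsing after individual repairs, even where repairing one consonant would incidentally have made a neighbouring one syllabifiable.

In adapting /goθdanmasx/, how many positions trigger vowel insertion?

The unsyllabifiable consonants are /θ/, /s/, /x/; each receives one epenthetic vowel.

3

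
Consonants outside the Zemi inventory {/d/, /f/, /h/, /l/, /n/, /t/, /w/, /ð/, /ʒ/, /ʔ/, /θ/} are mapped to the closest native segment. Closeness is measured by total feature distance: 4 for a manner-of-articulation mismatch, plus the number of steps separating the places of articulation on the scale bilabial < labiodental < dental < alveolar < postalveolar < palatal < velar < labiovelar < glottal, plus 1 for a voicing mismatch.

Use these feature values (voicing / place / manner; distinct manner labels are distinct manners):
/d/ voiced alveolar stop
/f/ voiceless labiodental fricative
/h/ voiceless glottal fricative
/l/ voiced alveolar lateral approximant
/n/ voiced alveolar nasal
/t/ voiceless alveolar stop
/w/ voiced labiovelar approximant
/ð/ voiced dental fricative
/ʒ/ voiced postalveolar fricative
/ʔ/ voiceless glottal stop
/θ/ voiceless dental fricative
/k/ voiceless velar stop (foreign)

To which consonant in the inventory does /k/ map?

/ʔ/ is closest: same manner (stop), place distance 2 (velar→glottal), same voicing; total 2. Next closest is /t/ at distance 3.

ʔ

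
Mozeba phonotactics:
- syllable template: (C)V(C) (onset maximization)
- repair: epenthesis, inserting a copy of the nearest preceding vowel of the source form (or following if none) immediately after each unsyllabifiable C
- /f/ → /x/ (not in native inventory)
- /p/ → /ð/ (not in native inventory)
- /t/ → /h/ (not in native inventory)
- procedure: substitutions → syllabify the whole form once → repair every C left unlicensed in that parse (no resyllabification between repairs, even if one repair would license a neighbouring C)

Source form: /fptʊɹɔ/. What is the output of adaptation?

xʊðʊhʊɹɔ

Substitution: /f/ → /x/, /p/ → /ð/, /t/ → /h/, giving /xðhʊɹɔ/.
The consonants /x/, /ð/ cannot be parsed into a legal (C)V(C) syllable (at most one coda consonant is licensed; onsets are limited to one consonant).
Epenthesis after each stranded consonant: /x/ → /xʊ/, /ð/ → /ðʊ/.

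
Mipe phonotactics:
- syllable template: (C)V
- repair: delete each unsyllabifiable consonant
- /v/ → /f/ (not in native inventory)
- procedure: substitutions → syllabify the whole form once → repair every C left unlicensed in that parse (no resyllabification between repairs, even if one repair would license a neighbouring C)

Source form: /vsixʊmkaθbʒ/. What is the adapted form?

sixʊka

Substitution: /v/ → /f/, giving /fsixʊmkaθbʒ/.
The consonants /f/, /m/, /θ/, /b/, /ʒ/ cannot be parsed into a legal (C)V syllable (no codas are permitted; onsets are limited to one consonant).
Deleting the stranded consonants removes /f/, /m/, /θ/, /b/, /ʒ/.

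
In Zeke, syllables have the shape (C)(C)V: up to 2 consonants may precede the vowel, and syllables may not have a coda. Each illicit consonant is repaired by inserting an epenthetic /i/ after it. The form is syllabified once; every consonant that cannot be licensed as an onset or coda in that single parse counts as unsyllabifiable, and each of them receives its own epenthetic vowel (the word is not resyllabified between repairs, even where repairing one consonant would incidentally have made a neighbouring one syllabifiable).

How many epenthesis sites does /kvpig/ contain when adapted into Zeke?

2

The unsyllabifiable consonants are /k/, /g/; each receives one epenthetic vowel.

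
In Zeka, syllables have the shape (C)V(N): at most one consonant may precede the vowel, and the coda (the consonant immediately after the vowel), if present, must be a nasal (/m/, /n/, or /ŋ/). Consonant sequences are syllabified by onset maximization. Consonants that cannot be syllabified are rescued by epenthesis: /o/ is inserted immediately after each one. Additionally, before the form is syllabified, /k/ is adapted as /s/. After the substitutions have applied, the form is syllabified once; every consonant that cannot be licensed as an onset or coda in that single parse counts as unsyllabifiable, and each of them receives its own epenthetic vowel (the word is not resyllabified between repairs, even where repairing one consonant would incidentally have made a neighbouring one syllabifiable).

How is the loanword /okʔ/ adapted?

osoʔo

Substitution: /k/ → /s/, giving /osʔ/.
Syllabifying with onset maximization leaves /s/, /ʔ/ stranded (only a nasal (/m/, /n/, or /ŋ/) is licensed in coda position; onsets are limited to one consonant).
Epenthesis after each stranded consonant: /s/ → /so/, /ʔ/ → /ʔo/.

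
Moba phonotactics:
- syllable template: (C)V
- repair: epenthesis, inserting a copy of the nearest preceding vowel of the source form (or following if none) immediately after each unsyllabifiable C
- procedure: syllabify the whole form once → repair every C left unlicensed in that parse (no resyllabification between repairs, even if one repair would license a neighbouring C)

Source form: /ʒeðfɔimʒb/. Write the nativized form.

ʒeðefɔimiʒibi

Syllabifying with onset maximization leaves /ð/, /m/, /ʒ/, /b/ stranded (no codas are permitted; onsets are limited to one consonant).
Inserting the epenthetic vowel yields /ð/ → /ðe/, /m/ → /mi/, /ʒ/ → /ʒi/, /b/ → /bi/.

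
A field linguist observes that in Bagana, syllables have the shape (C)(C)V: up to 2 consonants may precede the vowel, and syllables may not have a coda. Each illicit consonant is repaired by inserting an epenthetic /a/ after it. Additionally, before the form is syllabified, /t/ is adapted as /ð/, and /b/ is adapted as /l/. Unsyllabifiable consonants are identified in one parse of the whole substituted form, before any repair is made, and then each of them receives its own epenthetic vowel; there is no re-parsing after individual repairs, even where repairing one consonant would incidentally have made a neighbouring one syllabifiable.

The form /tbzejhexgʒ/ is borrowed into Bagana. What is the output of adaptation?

ðalzejhexagaʒa

Substitution: /t/ → /ð/, /b/ → /l/, giving /ðlzejhexgʒ/.
Under (C)(C)V, the unsyllabifiable consonants are /ð/, /x/, /g/, /ʒ/ (no codas are permitted; onsets may contain at most 2 consonants).
Inserting the epenthetic vowel yields /ð/ → /ða/, /x/ → /xa/, /g/ → /ga/, /ʒ/ → /ʒa/.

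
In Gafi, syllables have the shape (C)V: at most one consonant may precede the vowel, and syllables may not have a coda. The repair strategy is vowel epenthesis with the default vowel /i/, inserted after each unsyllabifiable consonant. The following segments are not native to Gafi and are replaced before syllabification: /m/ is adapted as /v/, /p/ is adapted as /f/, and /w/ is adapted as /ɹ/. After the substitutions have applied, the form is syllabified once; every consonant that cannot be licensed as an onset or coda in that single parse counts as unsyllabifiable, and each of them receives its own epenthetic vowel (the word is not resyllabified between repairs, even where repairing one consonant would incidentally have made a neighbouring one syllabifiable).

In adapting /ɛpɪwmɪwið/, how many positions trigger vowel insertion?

2

After substitution the input is /ɛfɪɹvɪɹið/.
The unsyllabifiable consonants are /ɹ/, /ð/; each receives one epenthetic vowel.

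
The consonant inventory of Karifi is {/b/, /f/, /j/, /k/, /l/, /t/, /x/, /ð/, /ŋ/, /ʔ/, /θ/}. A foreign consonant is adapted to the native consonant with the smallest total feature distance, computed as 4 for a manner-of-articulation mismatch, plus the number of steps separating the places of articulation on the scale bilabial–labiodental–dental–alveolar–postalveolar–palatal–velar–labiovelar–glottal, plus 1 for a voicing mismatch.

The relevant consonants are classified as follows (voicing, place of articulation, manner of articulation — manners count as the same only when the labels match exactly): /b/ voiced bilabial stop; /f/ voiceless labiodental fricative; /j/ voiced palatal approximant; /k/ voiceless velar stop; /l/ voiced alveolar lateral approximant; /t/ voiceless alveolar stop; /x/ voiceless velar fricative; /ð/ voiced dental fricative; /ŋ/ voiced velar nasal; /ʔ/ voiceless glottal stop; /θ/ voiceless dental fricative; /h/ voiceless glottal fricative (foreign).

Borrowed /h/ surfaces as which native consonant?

x

/x/ is closest: same manner (fricative), place distance 2 (glottal→velar), same voicing; total 2. Next closest is /ʔ/ at distance 4.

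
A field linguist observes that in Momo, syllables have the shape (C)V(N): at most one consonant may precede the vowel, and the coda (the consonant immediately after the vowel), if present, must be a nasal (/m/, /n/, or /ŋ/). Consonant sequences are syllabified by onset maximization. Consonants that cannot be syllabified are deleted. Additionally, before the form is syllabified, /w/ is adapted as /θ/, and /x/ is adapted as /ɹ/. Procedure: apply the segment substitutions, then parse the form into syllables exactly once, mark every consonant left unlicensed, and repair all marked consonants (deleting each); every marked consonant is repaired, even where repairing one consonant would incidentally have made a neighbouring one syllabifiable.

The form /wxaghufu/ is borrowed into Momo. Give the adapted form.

Substitution: /w/ → /θ/, /x/ → /ɹ/, giving /θɹaghufu/.
Syllabifying with onset maximization leaves /θ/, /g/ stranded (only a nasal (/m/, /n/, or /ŋ/) is licensed in coda position; onsets are limited to one consonant).
Deleting the stranded consonants removes /θ/, /g/.

ɹahufu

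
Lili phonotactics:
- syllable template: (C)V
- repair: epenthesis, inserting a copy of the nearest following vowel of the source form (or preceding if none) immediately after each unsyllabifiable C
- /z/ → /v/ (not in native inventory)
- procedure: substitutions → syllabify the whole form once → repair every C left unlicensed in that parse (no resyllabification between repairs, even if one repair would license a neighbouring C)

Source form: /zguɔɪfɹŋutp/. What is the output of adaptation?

Substitution: /z/ → /v/, giving /vguɔɪfɹŋutp/.
Under (C)V, the unsyllabifiable consonants are /v/, /f/, /ɹ/, /t/, /p/ (no codas are permitted; onsets are limited to one consonant).
Inserting the epenthetic vowel yields /v/ → /vu/, /f/ → /fu/, /ɹ/ → /ɹu/, /t/ → /tu/, /p/ → /pu/.

vuguɔɪfuɹuŋutupu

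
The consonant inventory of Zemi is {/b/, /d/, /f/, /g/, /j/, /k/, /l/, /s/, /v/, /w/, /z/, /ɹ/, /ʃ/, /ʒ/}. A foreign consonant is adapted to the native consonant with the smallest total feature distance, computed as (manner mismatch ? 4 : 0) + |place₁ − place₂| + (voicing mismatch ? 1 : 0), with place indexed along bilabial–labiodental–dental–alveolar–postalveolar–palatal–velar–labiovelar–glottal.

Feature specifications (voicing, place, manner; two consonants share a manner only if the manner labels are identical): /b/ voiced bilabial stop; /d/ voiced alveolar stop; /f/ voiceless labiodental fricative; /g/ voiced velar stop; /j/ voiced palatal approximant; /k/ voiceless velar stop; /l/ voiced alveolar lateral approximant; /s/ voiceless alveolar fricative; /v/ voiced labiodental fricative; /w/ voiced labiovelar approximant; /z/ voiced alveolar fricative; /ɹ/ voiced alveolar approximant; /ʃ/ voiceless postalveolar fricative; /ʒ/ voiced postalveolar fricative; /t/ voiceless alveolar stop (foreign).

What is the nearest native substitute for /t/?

d

/d/ is closest: same manner (stop), place distance 0 (alveolar→alveolar), voicing differs (+1); total 1. Next closest is /k/ at distance 3.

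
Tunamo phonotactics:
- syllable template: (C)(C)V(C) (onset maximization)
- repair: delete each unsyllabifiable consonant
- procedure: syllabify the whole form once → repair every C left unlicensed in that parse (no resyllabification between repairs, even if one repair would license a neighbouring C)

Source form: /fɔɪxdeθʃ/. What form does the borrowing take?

Under (C)(C)V(C), the unsyllabifiable consonants are /ʃ/ (at most one coda consonant is licensed; onsets may contain at most 2 consonants).
Deleting the stranded consonants removes /ʃ/.

fɔɪxdeθ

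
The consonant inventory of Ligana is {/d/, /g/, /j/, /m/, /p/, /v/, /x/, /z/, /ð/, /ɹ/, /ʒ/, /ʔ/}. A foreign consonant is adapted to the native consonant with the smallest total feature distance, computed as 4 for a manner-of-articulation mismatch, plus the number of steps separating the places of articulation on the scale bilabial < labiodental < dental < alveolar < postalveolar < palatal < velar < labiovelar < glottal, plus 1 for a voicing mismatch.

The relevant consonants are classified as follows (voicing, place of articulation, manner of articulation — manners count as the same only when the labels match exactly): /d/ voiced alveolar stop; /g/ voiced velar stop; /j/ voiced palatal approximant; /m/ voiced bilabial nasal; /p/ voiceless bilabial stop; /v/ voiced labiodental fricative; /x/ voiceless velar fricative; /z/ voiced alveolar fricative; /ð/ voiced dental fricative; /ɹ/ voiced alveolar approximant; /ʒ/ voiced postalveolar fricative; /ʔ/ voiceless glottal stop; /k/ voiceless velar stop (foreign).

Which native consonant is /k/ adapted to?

g

/g/ is closest: same manner (stop), place distance 0 (velar→velar), voicing differs (+1); total 1. Next closest is /ʔ/ at distance 2.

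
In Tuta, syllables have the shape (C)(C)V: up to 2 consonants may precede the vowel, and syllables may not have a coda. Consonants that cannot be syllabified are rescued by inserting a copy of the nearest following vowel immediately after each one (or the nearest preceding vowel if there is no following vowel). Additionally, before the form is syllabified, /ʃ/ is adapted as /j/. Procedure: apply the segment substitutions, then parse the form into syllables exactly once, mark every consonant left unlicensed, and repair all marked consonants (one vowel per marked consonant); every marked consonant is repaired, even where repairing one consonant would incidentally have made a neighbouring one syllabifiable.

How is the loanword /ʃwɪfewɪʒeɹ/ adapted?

Substitution: /ʃ/ → /j/, giving /jwɪfewɪʒeɹ/.
Syllabifying with onset maximization leaves /ɹ/ stranded (no codas are permitted; onsets may contain at most 2 consonants).
Inserting the epenthetic vowel yields /ɹ/ → /ɹe/.

jwɪfewɪʒeɹe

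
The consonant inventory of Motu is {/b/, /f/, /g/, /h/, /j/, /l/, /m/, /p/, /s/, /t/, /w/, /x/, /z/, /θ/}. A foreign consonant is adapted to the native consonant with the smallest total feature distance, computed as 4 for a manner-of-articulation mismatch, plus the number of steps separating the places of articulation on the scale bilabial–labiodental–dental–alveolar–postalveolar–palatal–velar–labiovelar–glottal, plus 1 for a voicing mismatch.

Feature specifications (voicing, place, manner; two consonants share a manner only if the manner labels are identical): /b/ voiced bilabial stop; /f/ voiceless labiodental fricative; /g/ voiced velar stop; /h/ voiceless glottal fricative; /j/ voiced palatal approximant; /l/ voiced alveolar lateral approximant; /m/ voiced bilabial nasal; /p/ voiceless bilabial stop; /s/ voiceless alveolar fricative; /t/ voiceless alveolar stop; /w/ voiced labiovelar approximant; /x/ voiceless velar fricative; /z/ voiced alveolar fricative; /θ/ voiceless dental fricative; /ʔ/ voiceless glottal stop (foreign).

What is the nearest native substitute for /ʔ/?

/g/ is closest: same manner (stop), place distance 2 (glottal→velar), voicing differs (+1); total 3. Next closest is /h/ at distance 4.

g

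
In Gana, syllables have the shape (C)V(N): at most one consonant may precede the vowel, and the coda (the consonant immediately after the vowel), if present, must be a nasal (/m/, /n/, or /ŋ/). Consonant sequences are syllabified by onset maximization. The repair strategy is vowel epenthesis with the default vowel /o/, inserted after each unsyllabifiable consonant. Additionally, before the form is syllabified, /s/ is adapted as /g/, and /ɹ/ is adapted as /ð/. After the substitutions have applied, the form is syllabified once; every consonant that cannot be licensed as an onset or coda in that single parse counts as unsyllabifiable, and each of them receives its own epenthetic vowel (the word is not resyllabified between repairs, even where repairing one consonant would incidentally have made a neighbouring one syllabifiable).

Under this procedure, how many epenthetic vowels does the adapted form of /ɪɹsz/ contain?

3

After substitution the input is /ɪðgz/.
The unsyllabifiable consonants are /ð/, /g/, /z/; each receives one epenthetic vowel.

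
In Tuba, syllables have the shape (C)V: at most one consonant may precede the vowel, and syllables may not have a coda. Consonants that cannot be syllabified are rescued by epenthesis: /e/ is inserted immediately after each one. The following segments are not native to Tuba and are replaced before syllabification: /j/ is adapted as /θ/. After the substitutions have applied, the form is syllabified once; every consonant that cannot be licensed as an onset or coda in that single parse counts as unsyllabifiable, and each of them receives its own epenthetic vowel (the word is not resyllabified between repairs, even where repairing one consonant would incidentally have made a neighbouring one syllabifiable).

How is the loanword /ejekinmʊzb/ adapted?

Substitution: /j/ → /θ/, giving /eθekinmʊzb/.
The consonants /n/, /z/, /b/ cannot be parsed into a legal (C)V syllable (no codas are permitted; onsets are limited to one consonant).
Each unlicensed consonant becomes the onset of a new syllable: /n/ → /ne/, /z/ → /ze/, /b/ → /be/.

eθekinemʊzebe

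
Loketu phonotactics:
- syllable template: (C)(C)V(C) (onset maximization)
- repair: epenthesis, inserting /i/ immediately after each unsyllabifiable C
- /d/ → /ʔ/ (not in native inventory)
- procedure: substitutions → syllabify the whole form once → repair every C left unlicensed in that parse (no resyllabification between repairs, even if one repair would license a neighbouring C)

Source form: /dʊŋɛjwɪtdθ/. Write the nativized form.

Substitution: /d/ → /ʔ/, giving /ʔʊŋɛjwɪtʔθ/.
Syllabifying with onset maximization leaves /ʔ/, /θ/ stranded (at most one coda consonant is licensed; onsets may contain at most 2 consonants).
Epenthesis after each stranded consonant: /ʔ/ → /ʔi/, /θ/ → /θi/.

ʔʊŋɛjwɪtʔiθi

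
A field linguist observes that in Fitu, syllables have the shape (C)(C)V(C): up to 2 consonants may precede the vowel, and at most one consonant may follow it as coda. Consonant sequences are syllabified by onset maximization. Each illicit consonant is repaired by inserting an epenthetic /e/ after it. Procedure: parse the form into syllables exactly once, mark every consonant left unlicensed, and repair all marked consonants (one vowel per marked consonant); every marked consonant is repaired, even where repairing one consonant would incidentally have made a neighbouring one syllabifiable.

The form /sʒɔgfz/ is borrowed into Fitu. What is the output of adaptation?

sʒɔgfeze

The consonants /f/, /z/ cannot be parsed into a legal (C)(C)V(C) syllable (at most one coda consonant is licensed; onsets may contain at most 2 consonants).
Inserting the epenthetic vowel yields /f/ → /fe/, /z/ → /ze/.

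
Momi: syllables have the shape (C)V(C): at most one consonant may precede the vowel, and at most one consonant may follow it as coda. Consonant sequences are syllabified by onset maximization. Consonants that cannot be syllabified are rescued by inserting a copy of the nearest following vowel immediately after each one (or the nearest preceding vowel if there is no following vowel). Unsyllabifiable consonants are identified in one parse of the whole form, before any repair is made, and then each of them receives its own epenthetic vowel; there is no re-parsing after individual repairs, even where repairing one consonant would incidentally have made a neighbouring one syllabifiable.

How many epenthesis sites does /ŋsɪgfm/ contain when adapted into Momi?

The unsyllabifiable consonants are /ŋ/, /f/, /m/; each receives one epenthetic vowel.

3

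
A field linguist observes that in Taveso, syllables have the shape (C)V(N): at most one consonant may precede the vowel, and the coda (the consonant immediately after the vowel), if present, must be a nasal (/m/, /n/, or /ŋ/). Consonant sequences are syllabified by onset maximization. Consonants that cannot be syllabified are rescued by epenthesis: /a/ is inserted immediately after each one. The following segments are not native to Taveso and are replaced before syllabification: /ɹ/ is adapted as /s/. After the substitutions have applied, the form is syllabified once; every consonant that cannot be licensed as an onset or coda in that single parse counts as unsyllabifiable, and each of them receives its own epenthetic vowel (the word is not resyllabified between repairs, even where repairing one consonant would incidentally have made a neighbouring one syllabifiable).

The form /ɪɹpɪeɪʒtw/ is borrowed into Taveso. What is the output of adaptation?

ɪsapɪeɪʒatawa

Substitution: /ɹ/ → /s/, giving /ɪspɪeɪʒtw/.
Syllabifying with onset maximization leaves /s/, /ʒ/, /t/, /w/ stranded (only a nasal (/m/, /n/, or /ŋ/) is licensed in coda position; onsets are limited to one consonant).
Each unlicensed consonant becomes the onset of a new syllable: /s/ → /sa/, /ʒ/ → /ʒa/, /t/ → /ta/, /w/ → /wa/.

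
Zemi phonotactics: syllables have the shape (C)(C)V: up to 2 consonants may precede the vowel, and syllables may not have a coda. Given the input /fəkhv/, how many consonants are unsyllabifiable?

The consonants /k/, /h/, /v/ cannot be parsed into a legal (C)(C)V syllable (no codas are permitted; onsets may contain at most 2 consonants).

3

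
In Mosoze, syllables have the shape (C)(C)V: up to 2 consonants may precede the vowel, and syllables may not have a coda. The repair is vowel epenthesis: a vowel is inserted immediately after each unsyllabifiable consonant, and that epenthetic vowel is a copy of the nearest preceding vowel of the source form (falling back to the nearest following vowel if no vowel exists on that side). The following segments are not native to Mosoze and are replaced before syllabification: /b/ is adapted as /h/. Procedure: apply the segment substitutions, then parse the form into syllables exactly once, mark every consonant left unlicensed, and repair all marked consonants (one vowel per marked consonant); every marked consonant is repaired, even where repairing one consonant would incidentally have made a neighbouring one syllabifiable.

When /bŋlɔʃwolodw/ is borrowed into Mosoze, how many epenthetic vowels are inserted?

3

After substitution the input is /hŋlɔʃwolodw/.
The unsyllabifiable consonants are /h/, /d/, /w/; each receives one epenthetic vowel.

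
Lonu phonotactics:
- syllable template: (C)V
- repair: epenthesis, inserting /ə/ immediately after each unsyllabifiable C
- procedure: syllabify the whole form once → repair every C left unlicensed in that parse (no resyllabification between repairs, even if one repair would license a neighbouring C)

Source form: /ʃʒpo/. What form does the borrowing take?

ʃəʒəpo

Syllabifying with onset maximization leaves /ʃ/, /ʒ/ stranded (no codas are permitted; onsets are limited to one consonant).
Each unlicensed consonant becomes the onset of a new syllable: /ʃ/ → /ʃə/, /ʒ/ → /ʒə/.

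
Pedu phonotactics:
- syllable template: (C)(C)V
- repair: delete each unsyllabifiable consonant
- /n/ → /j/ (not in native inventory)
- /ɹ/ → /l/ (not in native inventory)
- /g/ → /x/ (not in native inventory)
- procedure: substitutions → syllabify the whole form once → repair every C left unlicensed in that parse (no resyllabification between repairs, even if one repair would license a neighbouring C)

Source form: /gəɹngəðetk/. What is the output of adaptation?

xəjxəðe

Substitution: /g/ → /x/, /ɹ/ → /l/, /n/ → /j/, giving /xəljxəðetk/.
Under (C)(C)V, the unsyllabifiable consonants are /l/, /t/, /k/ (no codas are permitted; onsets may contain at most 2 consonants).
Deletion applies to /l/, /t/, /k/.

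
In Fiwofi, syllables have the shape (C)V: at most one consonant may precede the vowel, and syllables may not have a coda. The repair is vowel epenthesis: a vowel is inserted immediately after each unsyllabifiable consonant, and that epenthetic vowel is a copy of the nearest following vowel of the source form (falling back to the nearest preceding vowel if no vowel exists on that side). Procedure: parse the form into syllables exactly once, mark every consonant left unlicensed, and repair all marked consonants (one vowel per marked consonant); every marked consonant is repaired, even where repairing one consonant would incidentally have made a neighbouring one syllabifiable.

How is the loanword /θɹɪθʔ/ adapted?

The consonants /θ/, /θ/, /ʔ/ cannot be parsed into a legal (C)V syllable (no codas are permitted; onsets are limited to one consonant).
Each unlicensed consonant becomes the onset of a new syllable: /θ/ → /θɪ/, /θ/ → /θɪ/, /ʔ/ → /ʔɪ/.

θɪɹɪθɪʔɪ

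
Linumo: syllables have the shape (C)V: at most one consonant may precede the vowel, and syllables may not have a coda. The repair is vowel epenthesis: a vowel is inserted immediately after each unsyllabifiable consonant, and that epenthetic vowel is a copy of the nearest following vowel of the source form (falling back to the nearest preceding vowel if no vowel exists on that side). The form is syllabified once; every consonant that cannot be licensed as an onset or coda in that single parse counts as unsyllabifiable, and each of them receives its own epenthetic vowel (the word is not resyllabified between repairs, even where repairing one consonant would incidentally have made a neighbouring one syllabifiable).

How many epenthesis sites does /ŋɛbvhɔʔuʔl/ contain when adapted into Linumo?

The unsyllabifiable consonants are /b/, /v/, /ʔ/, /l/; each receives one epenthetic vowel.

4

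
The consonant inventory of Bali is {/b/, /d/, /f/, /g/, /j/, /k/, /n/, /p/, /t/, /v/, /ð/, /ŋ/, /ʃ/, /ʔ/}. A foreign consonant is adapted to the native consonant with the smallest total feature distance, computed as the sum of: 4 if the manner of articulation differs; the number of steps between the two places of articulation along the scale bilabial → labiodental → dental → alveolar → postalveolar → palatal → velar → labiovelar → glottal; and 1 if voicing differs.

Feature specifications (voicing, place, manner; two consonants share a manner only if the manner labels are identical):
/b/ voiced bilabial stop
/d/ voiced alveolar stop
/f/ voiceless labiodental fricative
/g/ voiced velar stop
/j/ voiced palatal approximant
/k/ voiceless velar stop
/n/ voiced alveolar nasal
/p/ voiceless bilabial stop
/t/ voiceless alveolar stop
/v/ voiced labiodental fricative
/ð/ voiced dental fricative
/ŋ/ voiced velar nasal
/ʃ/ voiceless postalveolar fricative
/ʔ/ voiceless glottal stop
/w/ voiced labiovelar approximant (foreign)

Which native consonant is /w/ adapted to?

j

/j/ is closest: same manner (approximant), place distance 2 (labiovelar→palatal), same voicing; total 2. Next closest is /g/ at distance 5.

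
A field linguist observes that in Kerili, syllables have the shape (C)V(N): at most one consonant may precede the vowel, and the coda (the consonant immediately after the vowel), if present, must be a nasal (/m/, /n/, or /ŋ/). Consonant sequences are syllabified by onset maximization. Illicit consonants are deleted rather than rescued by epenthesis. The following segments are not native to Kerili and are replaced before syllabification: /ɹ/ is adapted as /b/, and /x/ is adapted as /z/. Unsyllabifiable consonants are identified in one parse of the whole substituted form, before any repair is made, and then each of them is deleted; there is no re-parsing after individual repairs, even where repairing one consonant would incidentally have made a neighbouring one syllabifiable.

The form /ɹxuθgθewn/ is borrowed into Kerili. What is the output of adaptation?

Substitution: /ɹ/ → /b/, /x/ → /z/, giving /bzuθgθewn/.
The consonants /b/, /θ/, /g/, /w/, /n/ cannot be parsed into a legal (C)V(N) syllable (only a nasal (/m/, /n/, or /ŋ/) is licensed in coda position; onsets are limited to one consonant).
Deleting the stranded consonants removes /b/, /θ/, /g/, /w/, /n/.

zuθe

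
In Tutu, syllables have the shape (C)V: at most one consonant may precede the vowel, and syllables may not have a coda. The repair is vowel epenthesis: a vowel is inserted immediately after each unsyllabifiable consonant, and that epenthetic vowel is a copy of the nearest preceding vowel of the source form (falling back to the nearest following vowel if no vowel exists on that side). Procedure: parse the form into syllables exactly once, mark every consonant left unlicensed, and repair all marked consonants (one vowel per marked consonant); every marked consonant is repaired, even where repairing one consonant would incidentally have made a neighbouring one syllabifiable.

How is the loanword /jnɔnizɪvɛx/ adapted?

jɔnɔnizɪvɛxɛ

Under (C)V, the unsyllabifiable consonants are /j/, /x/ (no codas are permitted; onsets are limited to one consonant).
Each unlicensed consonant becomes the onset of a new syllable: /j/ → /jɔ/, /x/ → /xɛ/.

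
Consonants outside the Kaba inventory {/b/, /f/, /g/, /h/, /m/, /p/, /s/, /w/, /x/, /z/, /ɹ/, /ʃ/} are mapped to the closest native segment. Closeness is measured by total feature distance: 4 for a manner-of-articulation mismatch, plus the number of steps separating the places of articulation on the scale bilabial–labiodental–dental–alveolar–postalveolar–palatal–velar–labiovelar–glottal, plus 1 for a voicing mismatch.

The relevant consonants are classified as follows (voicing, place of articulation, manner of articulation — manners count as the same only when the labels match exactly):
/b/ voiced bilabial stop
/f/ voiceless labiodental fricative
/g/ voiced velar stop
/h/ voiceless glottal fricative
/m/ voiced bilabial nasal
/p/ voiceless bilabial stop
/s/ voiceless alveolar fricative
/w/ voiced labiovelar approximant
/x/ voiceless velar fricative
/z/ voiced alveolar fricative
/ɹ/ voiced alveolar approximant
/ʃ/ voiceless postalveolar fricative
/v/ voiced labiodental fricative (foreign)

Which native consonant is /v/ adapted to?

/f/ is closest: same manner (fricative), place distance 0 (labiodental→labiodental), voicing differs (+1); total 1. Next closest is /z/ at distance 2.

f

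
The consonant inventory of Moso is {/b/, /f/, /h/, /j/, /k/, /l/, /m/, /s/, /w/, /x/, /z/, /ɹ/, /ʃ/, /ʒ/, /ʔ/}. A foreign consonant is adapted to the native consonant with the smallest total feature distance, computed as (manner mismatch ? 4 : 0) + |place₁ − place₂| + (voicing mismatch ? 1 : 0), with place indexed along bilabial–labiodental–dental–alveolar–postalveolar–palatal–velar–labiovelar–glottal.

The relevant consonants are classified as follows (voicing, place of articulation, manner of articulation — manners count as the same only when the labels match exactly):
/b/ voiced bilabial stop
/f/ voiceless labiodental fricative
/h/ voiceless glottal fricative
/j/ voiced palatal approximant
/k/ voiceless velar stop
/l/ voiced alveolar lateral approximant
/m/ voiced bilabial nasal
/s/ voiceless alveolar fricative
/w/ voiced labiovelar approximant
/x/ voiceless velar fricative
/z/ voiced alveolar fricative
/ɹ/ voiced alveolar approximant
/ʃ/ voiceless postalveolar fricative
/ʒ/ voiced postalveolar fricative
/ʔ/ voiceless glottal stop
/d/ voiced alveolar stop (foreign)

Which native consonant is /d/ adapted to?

/b/ is closest: same manner (stop), place distance 3 (alveolar→bilabial), same voicing; total 3. Next closest is /k/ at distance 4.

b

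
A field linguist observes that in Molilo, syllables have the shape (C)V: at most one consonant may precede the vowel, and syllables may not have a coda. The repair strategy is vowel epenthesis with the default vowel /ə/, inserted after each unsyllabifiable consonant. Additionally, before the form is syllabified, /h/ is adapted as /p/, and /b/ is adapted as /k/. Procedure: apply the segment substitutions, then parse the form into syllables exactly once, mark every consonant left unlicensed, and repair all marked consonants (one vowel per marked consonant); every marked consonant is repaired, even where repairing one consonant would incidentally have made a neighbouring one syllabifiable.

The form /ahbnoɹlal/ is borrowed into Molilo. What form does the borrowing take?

Substitution: /h/ → /p/, /b/ → /k/, giving /apknoɹlal/.
Syllabifying with onset maximization leaves /p/, /k/, /ɹ/, /l/ stranded (no codas are permitted; onsets are limited to one consonant).
Epenthesis after each stranded consonant: /p/ → /pə/, /k/ → /kə/, /ɹ/ → /ɹə/, /l/ → /lə/.

apəkənoɹəlalə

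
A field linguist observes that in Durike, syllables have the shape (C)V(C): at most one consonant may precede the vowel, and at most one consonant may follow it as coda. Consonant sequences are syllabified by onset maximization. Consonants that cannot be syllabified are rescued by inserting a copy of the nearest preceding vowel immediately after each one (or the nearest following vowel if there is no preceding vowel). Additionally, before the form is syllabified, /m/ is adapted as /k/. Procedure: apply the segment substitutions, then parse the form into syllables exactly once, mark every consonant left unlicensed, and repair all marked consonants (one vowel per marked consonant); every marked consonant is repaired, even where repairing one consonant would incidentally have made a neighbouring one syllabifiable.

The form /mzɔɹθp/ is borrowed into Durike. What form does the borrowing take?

kɔzɔɹθɔpɔ

Substitution: /m/ → /k/, giving /kzɔɹθp/.
Under (C)V(C), the unsyllabifiable consonants are /k/, /θ/, /p/ (at most one coda consonant is licensed; onsets are limited to one consonant).
Epenthesis after each stranded consonant: /k/ → /kɔ/, /θ/ → /θɔ/, /p/ → /pɔ/.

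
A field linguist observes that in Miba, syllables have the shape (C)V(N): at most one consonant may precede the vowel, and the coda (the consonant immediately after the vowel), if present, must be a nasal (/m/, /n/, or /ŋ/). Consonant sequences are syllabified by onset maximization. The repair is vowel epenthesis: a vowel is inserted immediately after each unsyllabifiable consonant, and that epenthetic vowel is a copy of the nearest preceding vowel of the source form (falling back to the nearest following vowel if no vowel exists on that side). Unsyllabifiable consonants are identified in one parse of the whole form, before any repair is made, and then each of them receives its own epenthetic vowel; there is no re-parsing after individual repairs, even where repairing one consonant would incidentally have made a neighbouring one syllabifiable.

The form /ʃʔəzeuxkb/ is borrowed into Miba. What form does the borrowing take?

Under (C)V(N), the unsyllabifiable consonants are /ʃ/, /x/, /k/, /b/ (only a nasal (/m/, /n/, or /ŋ/) is licensed in coda position; onsets are limited to one consonant).
Inserting the epenthetic vowel yields /ʃ/ → /ʃə/, /x/ → /xu/, /k/ → /ku/, /b/ → /bu/.

ʃəʔəzeuxukubu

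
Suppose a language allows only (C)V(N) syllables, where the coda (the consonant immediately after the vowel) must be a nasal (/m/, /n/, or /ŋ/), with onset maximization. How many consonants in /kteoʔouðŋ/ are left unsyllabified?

Under (C)V(N), the unsyllabifiable consonants are /k/, /ð/, /ŋ/ (only a nasal (/m/, /n/, or /ŋ/) is licensed in coda position; onsets are limited to one consonant).

3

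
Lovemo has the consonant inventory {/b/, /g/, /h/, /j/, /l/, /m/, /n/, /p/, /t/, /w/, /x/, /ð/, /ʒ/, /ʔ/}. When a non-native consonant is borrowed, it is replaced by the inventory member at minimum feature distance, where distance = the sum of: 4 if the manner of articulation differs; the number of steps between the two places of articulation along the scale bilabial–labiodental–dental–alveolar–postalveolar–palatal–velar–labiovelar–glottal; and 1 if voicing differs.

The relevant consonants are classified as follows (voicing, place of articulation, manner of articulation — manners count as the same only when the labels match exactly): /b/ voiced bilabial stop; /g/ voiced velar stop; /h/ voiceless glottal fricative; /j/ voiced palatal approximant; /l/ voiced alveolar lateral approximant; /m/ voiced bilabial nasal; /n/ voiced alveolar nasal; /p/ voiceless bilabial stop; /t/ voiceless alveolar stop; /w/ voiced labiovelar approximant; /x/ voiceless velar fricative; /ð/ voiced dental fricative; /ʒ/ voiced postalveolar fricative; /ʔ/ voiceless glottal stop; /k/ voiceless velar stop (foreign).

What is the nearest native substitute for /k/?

g

/g/ is closest: same manner (stop), place distance 0 (velar→velar), voicing differs (+1); total 1. Next closest is /ʔ/ at distance 2.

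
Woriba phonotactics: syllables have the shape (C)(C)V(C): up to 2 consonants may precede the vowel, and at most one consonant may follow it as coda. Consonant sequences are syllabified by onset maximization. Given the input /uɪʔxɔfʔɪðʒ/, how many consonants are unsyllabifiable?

Under (C)(C)V(C), the unsyllabifiable consonants are /ʒ/ (at most one coda consonant is licensed; onsets may contain at most 2 consonants).

1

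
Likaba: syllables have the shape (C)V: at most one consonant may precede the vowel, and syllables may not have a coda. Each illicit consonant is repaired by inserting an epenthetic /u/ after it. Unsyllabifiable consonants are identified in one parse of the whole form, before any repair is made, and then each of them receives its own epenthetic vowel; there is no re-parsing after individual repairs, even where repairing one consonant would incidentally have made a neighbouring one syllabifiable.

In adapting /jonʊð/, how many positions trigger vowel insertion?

1

The unsyllabifiable consonants are /ð/; each receives one epenthetic vowel.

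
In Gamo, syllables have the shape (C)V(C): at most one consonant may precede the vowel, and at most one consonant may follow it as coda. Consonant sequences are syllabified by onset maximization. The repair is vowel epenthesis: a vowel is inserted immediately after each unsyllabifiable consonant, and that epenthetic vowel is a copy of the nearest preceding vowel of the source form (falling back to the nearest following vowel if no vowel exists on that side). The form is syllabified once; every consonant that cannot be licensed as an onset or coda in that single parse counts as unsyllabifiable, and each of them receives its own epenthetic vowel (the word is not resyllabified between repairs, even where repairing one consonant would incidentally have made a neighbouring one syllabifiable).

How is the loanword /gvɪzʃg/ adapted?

gɪvɪzʃɪgɪ

Syllabifying with onset maximization leaves /g/, /ʃ/, /g/ stranded (at most one coda consonant is licensed; onsets are limited to one consonant).
Inserting the epenthetic vowel yields /g/ → /gɪ/, /ʃ/ → /ʃɪ/, /g/ → /gɪ/.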